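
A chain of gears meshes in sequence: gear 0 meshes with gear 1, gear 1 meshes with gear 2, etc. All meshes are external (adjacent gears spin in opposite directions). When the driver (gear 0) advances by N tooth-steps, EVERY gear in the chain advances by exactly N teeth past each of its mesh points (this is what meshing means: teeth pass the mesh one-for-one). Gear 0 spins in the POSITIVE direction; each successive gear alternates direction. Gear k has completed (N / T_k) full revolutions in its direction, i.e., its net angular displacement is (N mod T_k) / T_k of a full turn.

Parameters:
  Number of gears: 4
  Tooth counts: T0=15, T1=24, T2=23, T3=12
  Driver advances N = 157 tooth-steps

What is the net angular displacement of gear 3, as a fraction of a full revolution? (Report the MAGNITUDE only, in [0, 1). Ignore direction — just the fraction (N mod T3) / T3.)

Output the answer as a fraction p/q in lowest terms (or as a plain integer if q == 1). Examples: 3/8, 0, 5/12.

Chain of 4 gears, tooth counts: [15, 24, 23, 12]
  gear 0: T0=15, direction=positive, advance = 157 mod 15 = 7 teeth = 7/15 turn
  gear 1: T1=24, direction=negative, advance = 157 mod 24 = 13 teeth = 13/24 turn
  gear 2: T2=23, direction=positive, advance = 157 mod 23 = 19 teeth = 19/23 turn
  gear 3: T3=12, direction=negative, advance = 157 mod 12 = 1 teeth = 1/12 turn
Gear 3: 157 mod 12 = 1
Fraction = 1 / 12 = 1/12 (gcd(1,12)=1) = 1/12

Answer: 1/12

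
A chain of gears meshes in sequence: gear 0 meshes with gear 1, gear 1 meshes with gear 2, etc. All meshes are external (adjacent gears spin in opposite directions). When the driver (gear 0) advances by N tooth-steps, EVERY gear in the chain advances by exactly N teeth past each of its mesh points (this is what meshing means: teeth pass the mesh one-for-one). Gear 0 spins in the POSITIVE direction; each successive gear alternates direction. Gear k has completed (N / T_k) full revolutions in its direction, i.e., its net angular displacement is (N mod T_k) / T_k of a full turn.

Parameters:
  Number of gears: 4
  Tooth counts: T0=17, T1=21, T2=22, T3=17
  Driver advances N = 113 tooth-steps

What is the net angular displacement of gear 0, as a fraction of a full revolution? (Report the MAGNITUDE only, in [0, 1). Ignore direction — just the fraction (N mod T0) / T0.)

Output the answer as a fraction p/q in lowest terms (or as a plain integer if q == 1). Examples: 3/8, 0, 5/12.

Answer: 11/17

Derivation:
Chain of 4 gears, tooth counts: [17, 21, 22, 17]
  gear 0: T0=17, direction=positive, advance = 113 mod 17 = 11 teeth = 11/17 turn
  gear 1: T1=21, direction=negative, advance = 113 mod 21 = 8 teeth = 8/21 turn
  gear 2: T2=22, direction=positive, advance = 113 mod 22 = 3 teeth = 3/22 turn
  gear 3: T3=17, direction=negative, advance = 113 mod 17 = 11 teeth = 11/17 turn
Gear 0: 113 mod 17 = 11
Fraction = 11 / 17 = 11/17 (gcd(11,17)=1) = 11/17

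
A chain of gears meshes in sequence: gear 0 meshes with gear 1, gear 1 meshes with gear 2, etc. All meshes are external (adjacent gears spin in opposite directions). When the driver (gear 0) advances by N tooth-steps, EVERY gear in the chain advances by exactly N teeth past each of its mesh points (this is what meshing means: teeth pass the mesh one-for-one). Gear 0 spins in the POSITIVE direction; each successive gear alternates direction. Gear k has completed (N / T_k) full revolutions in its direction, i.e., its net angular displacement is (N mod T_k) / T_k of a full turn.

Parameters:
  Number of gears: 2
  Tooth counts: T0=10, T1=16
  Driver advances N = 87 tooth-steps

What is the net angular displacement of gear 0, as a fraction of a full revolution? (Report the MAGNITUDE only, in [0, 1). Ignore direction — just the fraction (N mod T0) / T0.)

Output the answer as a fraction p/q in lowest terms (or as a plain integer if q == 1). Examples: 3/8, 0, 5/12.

Chain of 2 gears, tooth counts: [10, 16]
  gear 0: T0=10, direction=positive, advance = 87 mod 10 = 7 teeth = 7/10 turn
  gear 1: T1=16, direction=negative, advance = 87 mod 16 = 7 teeth = 7/16 turn
Gear 0: 87 mod 10 = 7
Fraction = 7 / 10 = 7/10 (gcd(7,10)=1) = 7/10

Answer: 7/10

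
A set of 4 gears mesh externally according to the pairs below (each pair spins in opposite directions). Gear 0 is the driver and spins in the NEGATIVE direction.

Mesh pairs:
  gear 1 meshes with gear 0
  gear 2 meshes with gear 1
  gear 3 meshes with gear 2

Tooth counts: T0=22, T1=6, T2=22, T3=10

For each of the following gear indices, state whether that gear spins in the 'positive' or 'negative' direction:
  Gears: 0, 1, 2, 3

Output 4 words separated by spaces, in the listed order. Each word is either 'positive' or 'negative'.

Answer: negative positive negative positive

Derivation:
Gear 0 (driver): negative (depth 0)
  gear 1: meshes with gear 0 -> depth 1 -> positive (opposite of gear 0)
  gear 2: meshes with gear 1 -> depth 2 -> negative (opposite of gear 1)
  gear 3: meshes with gear 2 -> depth 3 -> positive (opposite of gear 2)
Queried indices 0, 1, 2, 3 -> negative, positive, negative, positive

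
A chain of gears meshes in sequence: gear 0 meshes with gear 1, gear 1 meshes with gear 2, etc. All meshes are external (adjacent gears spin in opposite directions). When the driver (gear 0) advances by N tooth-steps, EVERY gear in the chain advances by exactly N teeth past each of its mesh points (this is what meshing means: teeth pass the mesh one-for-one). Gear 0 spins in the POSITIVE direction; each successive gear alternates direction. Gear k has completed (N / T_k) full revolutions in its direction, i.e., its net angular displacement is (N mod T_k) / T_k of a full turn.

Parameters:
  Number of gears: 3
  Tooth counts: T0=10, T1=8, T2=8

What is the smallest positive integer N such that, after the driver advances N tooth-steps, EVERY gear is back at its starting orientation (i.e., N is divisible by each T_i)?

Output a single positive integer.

Answer: 40

Derivation:
Gear k returns to start when N is a multiple of T_k.
All gears at start simultaneously when N is a common multiple of [10, 8, 8]; the smallest such N is lcm(10, 8, 8).
Start: lcm = T0 = 10
Fold in T1=8: gcd(10, 8) = 2; lcm(10, 8) = 10 * 8 / 2 = 80 / 2 = 40
Fold in T2=8: gcd(40, 8) = 8; lcm(40, 8) = 40 * 8 / 8 = 320 / 8 = 40
Full cycle length = 40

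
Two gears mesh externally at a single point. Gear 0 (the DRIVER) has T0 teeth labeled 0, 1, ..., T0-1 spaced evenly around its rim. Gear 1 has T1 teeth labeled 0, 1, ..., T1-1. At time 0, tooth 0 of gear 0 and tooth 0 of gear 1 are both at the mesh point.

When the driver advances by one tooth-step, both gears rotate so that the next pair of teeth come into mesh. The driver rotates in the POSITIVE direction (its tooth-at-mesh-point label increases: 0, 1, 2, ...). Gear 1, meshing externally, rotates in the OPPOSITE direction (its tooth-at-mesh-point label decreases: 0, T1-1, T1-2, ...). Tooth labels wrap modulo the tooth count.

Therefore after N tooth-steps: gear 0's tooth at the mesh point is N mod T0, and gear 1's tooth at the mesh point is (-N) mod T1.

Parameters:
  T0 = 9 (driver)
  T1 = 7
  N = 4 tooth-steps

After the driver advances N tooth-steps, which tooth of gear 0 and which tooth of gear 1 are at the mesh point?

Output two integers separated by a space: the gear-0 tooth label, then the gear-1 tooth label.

Answer: 4 3

Derivation:
Gear 0 (driver, T0=9): tooth at mesh = N mod T0
  4 = 0 * 9 + 4, so 4 mod 9 = 4
  gear 0 tooth = 4
Gear 1 (driven, T1=7): tooth at mesh = (-N) mod T1
  4 = 0 * 7 + 4, so 4 mod 7 = 4
  (-4) mod 7 = (-4) mod 7 = 7 - 4 = 3
Mesh after 4 steps: gear-0 tooth 4 meets gear-1 tooth 3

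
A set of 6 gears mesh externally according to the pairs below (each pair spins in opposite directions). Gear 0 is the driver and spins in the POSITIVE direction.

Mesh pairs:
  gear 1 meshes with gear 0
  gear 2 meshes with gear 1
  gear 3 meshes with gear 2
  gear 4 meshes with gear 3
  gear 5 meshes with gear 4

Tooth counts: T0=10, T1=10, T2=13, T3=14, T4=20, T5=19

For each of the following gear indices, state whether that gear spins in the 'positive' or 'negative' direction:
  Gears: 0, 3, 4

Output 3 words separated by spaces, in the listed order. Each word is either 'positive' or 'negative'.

Gear 0 (driver): positive (depth 0)
  gear 1: meshes with gear 0 -> depth 1 -> negative (opposite of gear 0)
  gear 2: meshes with gear 1 -> depth 2 -> positive (opposite of gear 1)
  gear 3: meshes with gear 2 -> depth 3 -> negative (opposite of gear 2)
  gear 4: meshes with gear 3 -> depth 4 -> positive (opposite of gear 3)
  gear 5: meshes with gear 4 -> depth 5 -> negative (opposite of gear 4)
Queried indices 0, 3, 4 -> positive, negative, positive

Answer: positive negative positive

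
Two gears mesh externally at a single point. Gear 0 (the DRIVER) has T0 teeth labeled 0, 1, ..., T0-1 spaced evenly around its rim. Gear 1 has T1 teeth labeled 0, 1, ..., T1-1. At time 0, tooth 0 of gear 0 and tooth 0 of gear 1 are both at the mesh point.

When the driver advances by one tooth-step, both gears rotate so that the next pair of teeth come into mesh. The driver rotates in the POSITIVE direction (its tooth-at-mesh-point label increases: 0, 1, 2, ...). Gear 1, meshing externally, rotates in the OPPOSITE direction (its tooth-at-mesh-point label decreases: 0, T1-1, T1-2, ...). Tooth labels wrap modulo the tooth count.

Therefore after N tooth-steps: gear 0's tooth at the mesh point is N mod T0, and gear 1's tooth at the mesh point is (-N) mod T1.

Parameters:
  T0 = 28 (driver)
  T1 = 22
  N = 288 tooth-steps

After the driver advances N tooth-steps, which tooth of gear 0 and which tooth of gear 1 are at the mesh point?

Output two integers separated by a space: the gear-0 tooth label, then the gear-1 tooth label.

Answer: 8 20

Derivation:
Gear 0 (driver, T0=28): tooth at mesh = N mod T0
  288 = 10 * 28 + 8, so 288 mod 28 = 8
  gear 0 tooth = 8
Gear 1 (driven, T1=22): tooth at mesh = (-N) mod T1
  288 = 13 * 22 + 2, so 288 mod 22 = 2
  (-288) mod 22 = (-2) mod 22 = 22 - 2 = 20
Mesh after 288 steps: gear-0 tooth 8 meets gear-1 tooth 20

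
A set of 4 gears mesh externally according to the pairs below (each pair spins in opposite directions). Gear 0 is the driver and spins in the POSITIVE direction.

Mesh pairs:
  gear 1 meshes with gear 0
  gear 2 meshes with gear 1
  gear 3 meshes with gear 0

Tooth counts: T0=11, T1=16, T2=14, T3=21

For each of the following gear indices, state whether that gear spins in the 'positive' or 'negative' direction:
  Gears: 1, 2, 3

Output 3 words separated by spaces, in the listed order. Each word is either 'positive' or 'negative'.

Gear 0 (driver): positive (depth 0)
  gear 1: meshes with gear 0 -> depth 1 -> negative (opposite of gear 0)
  gear 2: meshes with gear 1 -> depth 2 -> positive (opposite of gear 1)
  gear 3: meshes with gear 0 -> depth 1 -> negative (opposite of gear 0)
Queried indices 1, 2, 3 -> negative, positive, negative

Answer: negative positive negative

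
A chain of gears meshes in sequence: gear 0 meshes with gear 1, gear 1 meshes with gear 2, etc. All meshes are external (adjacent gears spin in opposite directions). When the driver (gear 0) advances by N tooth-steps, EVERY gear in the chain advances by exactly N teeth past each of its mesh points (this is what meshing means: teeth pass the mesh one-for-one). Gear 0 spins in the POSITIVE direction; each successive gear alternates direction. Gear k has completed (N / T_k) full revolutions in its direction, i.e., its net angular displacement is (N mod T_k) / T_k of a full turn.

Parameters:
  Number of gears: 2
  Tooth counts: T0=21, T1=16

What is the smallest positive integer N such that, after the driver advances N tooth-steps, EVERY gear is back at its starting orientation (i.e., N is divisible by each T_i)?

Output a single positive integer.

Gear k returns to start when N is a multiple of T_k.
All gears at start simultaneously when N is a common multiple of [21, 16]; the smallest such N is lcm(21, 16).
Start: lcm = T0 = 21
Fold in T1=16: gcd(21, 16) = 1; lcm(21, 16) = 21 * 16 / 1 = 336 / 1 = 336
Full cycle length = 336

Answer: 336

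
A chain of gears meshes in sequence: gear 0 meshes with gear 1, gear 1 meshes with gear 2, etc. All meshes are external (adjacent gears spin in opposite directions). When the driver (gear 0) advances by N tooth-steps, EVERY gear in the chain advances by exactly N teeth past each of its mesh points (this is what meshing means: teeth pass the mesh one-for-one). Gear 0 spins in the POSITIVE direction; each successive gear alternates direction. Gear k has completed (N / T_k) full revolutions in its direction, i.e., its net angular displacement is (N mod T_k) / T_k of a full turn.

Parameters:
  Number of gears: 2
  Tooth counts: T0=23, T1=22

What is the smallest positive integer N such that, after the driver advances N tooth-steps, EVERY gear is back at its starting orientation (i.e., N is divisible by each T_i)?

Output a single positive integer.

Gear k returns to start when N is a multiple of T_k.
All gears at start simultaneously when N is a common multiple of [23, 22]; the smallest such N is lcm(23, 22).
Start: lcm = T0 = 23
Fold in T1=22: gcd(23, 22) = 1; lcm(23, 22) = 23 * 22 / 1 = 506 / 1 = 506
Full cycle length = 506

Answer: 506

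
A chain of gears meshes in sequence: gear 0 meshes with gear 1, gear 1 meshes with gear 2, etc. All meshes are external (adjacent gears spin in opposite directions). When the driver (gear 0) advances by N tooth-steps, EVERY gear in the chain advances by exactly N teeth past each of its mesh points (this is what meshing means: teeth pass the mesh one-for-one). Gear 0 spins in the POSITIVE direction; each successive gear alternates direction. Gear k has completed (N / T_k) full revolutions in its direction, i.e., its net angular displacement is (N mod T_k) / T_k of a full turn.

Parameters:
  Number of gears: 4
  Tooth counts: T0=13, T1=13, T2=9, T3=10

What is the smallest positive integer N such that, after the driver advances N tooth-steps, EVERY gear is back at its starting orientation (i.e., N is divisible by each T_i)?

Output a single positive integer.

Answer: 1170

Derivation:
Gear k returns to start when N is a multiple of T_k.
All gears at start simultaneously when N is a common multiple of [13, 13, 9, 10]; the smallest such N is lcm(13, 13, 9, 10).
Start: lcm = T0 = 13
Fold in T1=13: gcd(13, 13) = 13; lcm(13, 13) = 13 * 13 / 13 = 169 / 13 = 13
Fold in T2=9: gcd(13, 9) = 1; lcm(13, 9) = 13 * 9 / 1 = 117 / 1 = 117
Fold in T3=10: gcd(117, 10) = 1; lcm(117, 10) = 117 * 10 / 1 = 1170 / 1 = 1170
Full cycle length = 1170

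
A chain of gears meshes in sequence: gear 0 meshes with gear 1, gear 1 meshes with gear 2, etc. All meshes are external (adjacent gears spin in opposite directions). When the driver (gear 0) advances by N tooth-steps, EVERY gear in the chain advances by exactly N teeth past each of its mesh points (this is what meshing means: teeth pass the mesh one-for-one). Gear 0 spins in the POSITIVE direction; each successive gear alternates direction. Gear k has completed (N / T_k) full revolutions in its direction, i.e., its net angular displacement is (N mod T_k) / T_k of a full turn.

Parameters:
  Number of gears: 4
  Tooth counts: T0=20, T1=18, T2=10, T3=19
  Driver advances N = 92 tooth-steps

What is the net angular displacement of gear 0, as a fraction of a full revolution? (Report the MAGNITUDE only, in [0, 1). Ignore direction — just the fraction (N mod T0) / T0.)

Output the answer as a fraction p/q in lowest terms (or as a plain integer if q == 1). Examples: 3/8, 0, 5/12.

Answer: 3/5

Derivation:
Chain of 4 gears, tooth counts: [20, 18, 10, 19]
  gear 0: T0=20, direction=positive, advance = 92 mod 20 = 12 teeth = 12/20 turn
  gear 1: T1=18, direction=negative, advance = 92 mod 18 = 2 teeth = 2/18 turn
  gear 2: T2=10, direction=positive, advance = 92 mod 10 = 2 teeth = 2/10 turn
  gear 3: T3=19, direction=negative, advance = 92 mod 19 = 16 teeth = 16/19 turn
Gear 0: 92 mod 20 = 12
Fraction = 12 / 20 = 3/5 (gcd(12,20)=4) = 3/5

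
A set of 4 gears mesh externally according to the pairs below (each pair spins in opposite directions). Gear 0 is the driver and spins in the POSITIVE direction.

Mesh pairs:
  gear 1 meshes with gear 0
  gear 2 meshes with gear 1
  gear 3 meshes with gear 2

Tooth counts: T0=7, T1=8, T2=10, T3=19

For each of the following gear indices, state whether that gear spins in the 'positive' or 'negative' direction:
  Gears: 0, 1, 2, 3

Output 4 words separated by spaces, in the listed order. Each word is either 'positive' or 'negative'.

Answer: positive negative positive negative

Derivation:
Gear 0 (driver): positive (depth 0)
  gear 1: meshes with gear 0 -> depth 1 -> negative (opposite of gear 0)
  gear 2: meshes with gear 1 -> depth 2 -> positive (opposite of gear 1)
  gear 3: meshes with gear 2 -> depth 3 -> negative (opposite of gear 2)
Queried indices 0, 1, 2, 3 -> positive, negative, positive, negative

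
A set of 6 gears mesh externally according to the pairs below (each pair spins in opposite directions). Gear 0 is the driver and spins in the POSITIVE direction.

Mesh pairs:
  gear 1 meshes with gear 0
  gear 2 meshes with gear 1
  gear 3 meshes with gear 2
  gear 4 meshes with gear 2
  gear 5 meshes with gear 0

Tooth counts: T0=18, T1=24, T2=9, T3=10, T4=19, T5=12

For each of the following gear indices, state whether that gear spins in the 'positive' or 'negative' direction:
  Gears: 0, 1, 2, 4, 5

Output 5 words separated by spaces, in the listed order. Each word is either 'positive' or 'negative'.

Answer: positive negative positive negative negative

Derivation:
Gear 0 (driver): positive (depth 0)
  gear 1: meshes with gear 0 -> depth 1 -> negative (opposite of gear 0)
  gear 2: meshes with gear 1 -> depth 2 -> positive (opposite of gear 1)
  gear 3: meshes with gear 2 -> depth 3 -> negative (opposite of gear 2)
  gear 4: meshes with gear 2 -> depth 3 -> negative (opposite of gear 2)
  gear 5: meshes with gear 0 -> depth 1 -> negative (opposite of gear 0)
Queried indices 0, 1, 2, 4, 5 -> positive, negative, positive, negative, negative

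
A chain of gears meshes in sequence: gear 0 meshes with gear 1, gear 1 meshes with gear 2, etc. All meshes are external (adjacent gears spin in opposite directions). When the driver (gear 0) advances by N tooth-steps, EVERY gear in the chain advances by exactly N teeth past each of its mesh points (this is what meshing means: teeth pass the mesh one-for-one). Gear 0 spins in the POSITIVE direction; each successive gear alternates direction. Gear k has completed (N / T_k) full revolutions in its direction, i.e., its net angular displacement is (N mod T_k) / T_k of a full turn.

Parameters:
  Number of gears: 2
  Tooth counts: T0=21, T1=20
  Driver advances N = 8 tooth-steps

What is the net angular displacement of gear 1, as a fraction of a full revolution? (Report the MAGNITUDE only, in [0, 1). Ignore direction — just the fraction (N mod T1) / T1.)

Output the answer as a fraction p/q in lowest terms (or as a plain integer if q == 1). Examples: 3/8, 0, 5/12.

Chain of 2 gears, tooth counts: [21, 20]
  gear 0: T0=21, direction=positive, advance = 8 mod 21 = 8 teeth = 8/21 turn
  gear 1: T1=20, direction=negative, advance = 8 mod 20 = 8 teeth = 8/20 turn
Gear 1: 8 mod 20 = 8
Fraction = 8 / 20 = 2/5 (gcd(8,20)=4) = 2/5

Answer: 2/5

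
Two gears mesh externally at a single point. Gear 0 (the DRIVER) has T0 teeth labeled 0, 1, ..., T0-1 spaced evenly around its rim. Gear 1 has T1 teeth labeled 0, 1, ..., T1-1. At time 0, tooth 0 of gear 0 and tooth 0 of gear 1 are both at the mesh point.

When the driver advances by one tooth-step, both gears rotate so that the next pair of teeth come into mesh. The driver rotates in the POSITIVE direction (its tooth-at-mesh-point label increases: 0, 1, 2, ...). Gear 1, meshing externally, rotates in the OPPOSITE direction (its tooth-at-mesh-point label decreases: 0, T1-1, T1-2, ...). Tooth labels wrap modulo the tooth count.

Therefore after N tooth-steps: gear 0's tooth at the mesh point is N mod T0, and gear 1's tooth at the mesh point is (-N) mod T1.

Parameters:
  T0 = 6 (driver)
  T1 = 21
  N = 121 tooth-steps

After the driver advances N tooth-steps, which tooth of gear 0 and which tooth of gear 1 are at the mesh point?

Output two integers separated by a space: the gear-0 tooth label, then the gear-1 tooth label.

Gear 0 (driver, T0=6): tooth at mesh = N mod T0
  121 = 20 * 6 + 1, so 121 mod 6 = 1
  gear 0 tooth = 1
Gear 1 (driven, T1=21): tooth at mesh = (-N) mod T1
  121 = 5 * 21 + 16, so 121 mod 21 = 16
  (-121) mod 21 = (-16) mod 21 = 21 - 16 = 5
Mesh after 121 steps: gear-0 tooth 1 meets gear-1 tooth 5

Answer: 1 5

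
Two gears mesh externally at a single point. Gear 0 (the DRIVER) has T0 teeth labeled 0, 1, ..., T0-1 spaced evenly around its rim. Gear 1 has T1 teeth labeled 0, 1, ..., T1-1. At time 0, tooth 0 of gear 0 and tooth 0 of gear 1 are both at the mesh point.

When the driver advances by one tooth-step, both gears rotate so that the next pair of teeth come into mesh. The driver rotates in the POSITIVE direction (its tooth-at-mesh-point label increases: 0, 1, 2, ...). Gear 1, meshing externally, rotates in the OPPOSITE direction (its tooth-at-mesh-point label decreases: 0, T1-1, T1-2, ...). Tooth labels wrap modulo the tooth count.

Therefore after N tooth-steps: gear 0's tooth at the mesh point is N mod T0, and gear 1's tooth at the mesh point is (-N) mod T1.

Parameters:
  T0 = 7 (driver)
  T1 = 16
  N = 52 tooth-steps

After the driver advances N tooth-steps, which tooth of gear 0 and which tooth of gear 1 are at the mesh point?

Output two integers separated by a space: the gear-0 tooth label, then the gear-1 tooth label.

Gear 0 (driver, T0=7): tooth at mesh = N mod T0
  52 = 7 * 7 + 3, so 52 mod 7 = 3
  gear 0 tooth = 3
Gear 1 (driven, T1=16): tooth at mesh = (-N) mod T1
  52 = 3 * 16 + 4, so 52 mod 16 = 4
  (-52) mod 16 = (-4) mod 16 = 16 - 4 = 12
Mesh after 52 steps: gear-0 tooth 3 meets gear-1 tooth 12

Answer: 3 12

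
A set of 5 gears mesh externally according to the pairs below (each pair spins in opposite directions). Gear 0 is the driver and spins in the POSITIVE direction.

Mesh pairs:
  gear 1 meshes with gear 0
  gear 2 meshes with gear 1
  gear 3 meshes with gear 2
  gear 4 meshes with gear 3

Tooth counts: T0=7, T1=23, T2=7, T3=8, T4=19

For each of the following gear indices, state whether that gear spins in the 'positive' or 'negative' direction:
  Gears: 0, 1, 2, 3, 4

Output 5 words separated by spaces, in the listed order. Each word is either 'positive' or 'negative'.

Answer: positive negative positive negative positive

Derivation:
Gear 0 (driver): positive (depth 0)
  gear 1: meshes with gear 0 -> depth 1 -> negative (opposite of gear 0)
  gear 2: meshes with gear 1 -> depth 2 -> positive (opposite of gear 1)
  gear 3: meshes with gear 2 -> depth 3 -> negative (opposite of gear 2)
  gear 4: meshes with gear 3 -> depth 4 -> positive (opposite of gear 3)
Queried indices 0, 1, 2, 3, 4 -> positive, negative, positive, negative, positive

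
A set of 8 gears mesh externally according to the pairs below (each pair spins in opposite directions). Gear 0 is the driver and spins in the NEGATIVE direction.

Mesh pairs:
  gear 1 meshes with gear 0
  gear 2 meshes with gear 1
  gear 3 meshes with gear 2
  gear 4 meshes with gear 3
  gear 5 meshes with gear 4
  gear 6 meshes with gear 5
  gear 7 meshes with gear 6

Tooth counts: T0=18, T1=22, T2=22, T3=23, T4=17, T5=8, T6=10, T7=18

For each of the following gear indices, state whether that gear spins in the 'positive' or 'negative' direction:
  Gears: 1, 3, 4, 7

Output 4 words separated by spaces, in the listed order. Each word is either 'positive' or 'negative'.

Gear 0 (driver): negative (depth 0)
  gear 1: meshes with gear 0 -> depth 1 -> positive (opposite of gear 0)
  gear 2: meshes with gear 1 -> depth 2 -> negative (opposite of gear 1)
  gear 3: meshes with gear 2 -> depth 3 -> positive (opposite of gear 2)
  gear 4: meshes with gear 3 -> depth 4 -> negative (opposite of gear 3)
  gear 5: meshes with gear 4 -> depth 5 -> positive (opposite of gear 4)
  gear 6: meshes with gear 5 -> depth 6 -> negative (opposite of gear 5)
  gear 7: meshes with gear 6 -> depth 7 -> positive (opposite of gear 6)
Queried indices 1, 3, 4, 7 -> positive, positive, negative, positive

Answer: positive positive negative positive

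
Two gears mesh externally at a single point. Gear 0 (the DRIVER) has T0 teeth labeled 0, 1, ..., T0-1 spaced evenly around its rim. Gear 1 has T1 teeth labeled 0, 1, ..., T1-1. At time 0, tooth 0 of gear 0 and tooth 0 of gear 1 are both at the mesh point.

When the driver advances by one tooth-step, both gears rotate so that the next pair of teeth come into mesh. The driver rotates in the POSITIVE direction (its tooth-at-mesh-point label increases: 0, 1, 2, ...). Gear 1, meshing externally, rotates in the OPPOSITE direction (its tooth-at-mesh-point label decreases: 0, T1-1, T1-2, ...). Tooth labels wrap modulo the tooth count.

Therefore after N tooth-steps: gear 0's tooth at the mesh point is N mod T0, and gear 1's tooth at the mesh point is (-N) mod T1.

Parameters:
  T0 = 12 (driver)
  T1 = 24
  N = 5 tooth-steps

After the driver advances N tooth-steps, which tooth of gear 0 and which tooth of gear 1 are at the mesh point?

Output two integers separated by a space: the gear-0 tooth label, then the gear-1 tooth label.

Answer: 5 19

Derivation:
Gear 0 (driver, T0=12): tooth at mesh = N mod T0
  5 = 0 * 12 + 5, so 5 mod 12 = 5
  gear 0 tooth = 5
Gear 1 (driven, T1=24): tooth at mesh = (-N) mod T1
  5 = 0 * 24 + 5, so 5 mod 24 = 5
  (-5) mod 24 = (-5) mod 24 = 24 - 5 = 19
Mesh after 5 steps: gear-0 tooth 5 meets gear-1 tooth 19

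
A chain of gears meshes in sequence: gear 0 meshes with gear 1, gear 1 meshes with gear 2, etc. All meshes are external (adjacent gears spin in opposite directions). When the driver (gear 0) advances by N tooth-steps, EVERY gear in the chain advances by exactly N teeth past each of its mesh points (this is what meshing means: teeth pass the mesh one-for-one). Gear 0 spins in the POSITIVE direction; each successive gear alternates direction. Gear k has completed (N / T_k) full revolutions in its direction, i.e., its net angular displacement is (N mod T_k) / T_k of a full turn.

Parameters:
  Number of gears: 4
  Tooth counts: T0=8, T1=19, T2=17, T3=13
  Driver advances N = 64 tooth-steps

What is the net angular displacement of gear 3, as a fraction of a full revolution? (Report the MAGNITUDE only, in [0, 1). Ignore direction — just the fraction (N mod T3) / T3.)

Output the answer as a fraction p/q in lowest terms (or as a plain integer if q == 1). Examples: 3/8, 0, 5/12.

Chain of 4 gears, tooth counts: [8, 19, 17, 13]
  gear 0: T0=8, direction=positive, advance = 64 mod 8 = 0 teeth = 0/8 turn
  gear 1: T1=19, direction=negative, advance = 64 mod 19 = 7 teeth = 7/19 turn
  gear 2: T2=17, direction=positive, advance = 64 mod 17 = 13 teeth = 13/17 turn
  gear 3: T3=13, direction=negative, advance = 64 mod 13 = 12 teeth = 12/13 turn
Gear 3: 64 mod 13 = 12
Fraction = 12 / 13 = 12/13 (gcd(12,13)=1) = 12/13

Answer: 12/13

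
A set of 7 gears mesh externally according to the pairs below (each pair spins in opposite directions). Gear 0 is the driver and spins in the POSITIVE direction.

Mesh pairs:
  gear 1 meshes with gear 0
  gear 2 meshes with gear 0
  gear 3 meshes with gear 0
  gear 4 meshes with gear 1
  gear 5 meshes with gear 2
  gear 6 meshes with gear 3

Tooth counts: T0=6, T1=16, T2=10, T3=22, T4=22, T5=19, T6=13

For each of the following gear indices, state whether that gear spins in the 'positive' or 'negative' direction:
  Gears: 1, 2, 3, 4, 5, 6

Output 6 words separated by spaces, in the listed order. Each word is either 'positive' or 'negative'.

Answer: negative negative negative positive positive positive

Derivation:
Gear 0 (driver): positive (depth 0)
  gear 1: meshes with gear 0 -> depth 1 -> negative (opposite of gear 0)
  gear 2: meshes with gear 0 -> depth 1 -> negative (opposite of gear 0)
  gear 3: meshes with gear 0 -> depth 1 -> negative (opposite of gear 0)
  gear 4: meshes with gear 1 -> depth 2 -> positive (opposite of gear 1)
  gear 5: meshes with gear 2 -> depth 2 -> positive (opposite of gear 2)
  gear 6: meshes with gear 3 -> depth 2 -> positive (opposite of gear 3)
Queried indices 1, 2, 3, 4, 5, 6 -> negative, negative, negative, positive, positive, positive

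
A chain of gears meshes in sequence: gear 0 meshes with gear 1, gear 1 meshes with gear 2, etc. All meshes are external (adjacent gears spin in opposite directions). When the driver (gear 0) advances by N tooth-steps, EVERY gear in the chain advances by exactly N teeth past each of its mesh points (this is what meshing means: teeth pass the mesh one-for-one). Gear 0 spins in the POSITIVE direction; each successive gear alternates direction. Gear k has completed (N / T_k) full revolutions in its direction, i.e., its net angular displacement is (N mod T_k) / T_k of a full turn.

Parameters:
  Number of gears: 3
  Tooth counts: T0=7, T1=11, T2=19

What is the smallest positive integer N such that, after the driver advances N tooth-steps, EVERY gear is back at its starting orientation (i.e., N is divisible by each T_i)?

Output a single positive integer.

Answer: 1463

Derivation:
Gear k returns to start when N is a multiple of T_k.
All gears at start simultaneously when N is a common multiple of [7, 11, 19]; the smallest such N is lcm(7, 11, 19).
Start: lcm = T0 = 7
Fold in T1=11: gcd(7, 11) = 1; lcm(7, 11) = 7 * 11 / 1 = 77 / 1 = 77
Fold in T2=19: gcd(77, 19) = 1; lcm(77, 19) = 77 * 19 / 1 = 1463 / 1 = 1463
Full cycle length = 1463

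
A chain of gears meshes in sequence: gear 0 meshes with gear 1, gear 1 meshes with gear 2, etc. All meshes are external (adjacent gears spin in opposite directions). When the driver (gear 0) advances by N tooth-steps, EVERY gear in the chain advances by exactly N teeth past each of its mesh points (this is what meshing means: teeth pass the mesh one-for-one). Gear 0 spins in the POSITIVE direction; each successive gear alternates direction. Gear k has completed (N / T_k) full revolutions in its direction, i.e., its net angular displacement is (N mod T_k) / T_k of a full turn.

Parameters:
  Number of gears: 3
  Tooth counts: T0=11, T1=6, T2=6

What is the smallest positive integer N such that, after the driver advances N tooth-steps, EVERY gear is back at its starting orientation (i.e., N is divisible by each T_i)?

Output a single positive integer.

Gear k returns to start when N is a multiple of T_k.
All gears at start simultaneously when N is a common multiple of [11, 6, 6]; the smallest such N is lcm(11, 6, 6).
Start: lcm = T0 = 11
Fold in T1=6: gcd(11, 6) = 1; lcm(11, 6) = 11 * 6 / 1 = 66 / 1 = 66
Fold in T2=6: gcd(66, 6) = 6; lcm(66, 6) = 66 * 6 / 6 = 396 / 6 = 66
Full cycle length = 66

Answer: 66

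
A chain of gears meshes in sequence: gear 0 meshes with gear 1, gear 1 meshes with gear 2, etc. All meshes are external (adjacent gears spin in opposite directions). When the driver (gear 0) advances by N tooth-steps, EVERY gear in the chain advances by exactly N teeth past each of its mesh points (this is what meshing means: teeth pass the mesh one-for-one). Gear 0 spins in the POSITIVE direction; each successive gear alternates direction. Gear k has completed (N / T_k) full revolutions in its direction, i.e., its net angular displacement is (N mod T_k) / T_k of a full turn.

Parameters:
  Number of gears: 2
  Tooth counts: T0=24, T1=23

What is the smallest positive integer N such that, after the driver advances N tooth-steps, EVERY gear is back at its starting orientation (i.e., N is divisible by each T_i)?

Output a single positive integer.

Gear k returns to start when N is a multiple of T_k.
All gears at start simultaneously when N is a common multiple of [24, 23]; the smallest such N is lcm(24, 23).
Start: lcm = T0 = 24
Fold in T1=23: gcd(24, 23) = 1; lcm(24, 23) = 24 * 23 / 1 = 552 / 1 = 552
Full cycle length = 552

Answer: 552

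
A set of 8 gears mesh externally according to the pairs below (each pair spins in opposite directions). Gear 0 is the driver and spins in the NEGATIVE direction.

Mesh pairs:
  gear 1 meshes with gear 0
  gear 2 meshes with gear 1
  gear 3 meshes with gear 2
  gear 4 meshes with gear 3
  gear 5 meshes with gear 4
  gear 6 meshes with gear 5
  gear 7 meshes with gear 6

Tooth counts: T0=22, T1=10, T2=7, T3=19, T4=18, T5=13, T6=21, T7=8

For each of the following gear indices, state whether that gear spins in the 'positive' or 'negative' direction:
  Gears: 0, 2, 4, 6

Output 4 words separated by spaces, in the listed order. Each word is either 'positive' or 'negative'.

Gear 0 (driver): negative (depth 0)
  gear 1: meshes with gear 0 -> depth 1 -> positive (opposite of gear 0)
  gear 2: meshes with gear 1 -> depth 2 -> negative (opposite of gear 1)
  gear 3: meshes with gear 2 -> depth 3 -> positive (opposite of gear 2)
  gear 4: meshes with gear 3 -> depth 4 -> negative (opposite of gear 3)
  gear 5: meshes with gear 4 -> depth 5 -> positive (opposite of gear 4)
  gear 6: meshes with gear 5 -> depth 6 -> negative (opposite of gear 5)
  gear 7: meshes with gear 6 -> depth 7 -> positive (opposite of gear 6)
Queried indices 0, 2, 4, 6 -> negative, negative, negative, negative

Answer: negative negative negative negative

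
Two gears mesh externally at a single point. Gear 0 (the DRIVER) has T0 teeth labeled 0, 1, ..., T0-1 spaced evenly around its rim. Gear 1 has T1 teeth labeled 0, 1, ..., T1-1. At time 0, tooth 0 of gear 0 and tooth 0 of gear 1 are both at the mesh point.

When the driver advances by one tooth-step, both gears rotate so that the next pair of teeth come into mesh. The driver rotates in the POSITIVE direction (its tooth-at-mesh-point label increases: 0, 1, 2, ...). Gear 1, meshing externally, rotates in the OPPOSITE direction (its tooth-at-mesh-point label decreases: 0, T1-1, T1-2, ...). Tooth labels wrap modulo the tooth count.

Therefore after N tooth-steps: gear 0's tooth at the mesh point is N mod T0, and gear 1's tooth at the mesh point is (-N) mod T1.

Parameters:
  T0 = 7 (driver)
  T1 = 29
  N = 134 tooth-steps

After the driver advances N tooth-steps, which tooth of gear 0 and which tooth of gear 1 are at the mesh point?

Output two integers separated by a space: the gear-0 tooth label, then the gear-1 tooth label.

Answer: 1 11

Derivation:
Gear 0 (driver, T0=7): tooth at mesh = N mod T0
  134 = 19 * 7 + 1, so 134 mod 7 = 1
  gear 0 tooth = 1
Gear 1 (driven, T1=29): tooth at mesh = (-N) mod T1
  134 = 4 * 29 + 18, so 134 mod 29 = 18
  (-134) mod 29 = (-18) mod 29 = 29 - 18 = 11
Mesh after 134 steps: gear-0 tooth 1 meets gear-1 tooth 11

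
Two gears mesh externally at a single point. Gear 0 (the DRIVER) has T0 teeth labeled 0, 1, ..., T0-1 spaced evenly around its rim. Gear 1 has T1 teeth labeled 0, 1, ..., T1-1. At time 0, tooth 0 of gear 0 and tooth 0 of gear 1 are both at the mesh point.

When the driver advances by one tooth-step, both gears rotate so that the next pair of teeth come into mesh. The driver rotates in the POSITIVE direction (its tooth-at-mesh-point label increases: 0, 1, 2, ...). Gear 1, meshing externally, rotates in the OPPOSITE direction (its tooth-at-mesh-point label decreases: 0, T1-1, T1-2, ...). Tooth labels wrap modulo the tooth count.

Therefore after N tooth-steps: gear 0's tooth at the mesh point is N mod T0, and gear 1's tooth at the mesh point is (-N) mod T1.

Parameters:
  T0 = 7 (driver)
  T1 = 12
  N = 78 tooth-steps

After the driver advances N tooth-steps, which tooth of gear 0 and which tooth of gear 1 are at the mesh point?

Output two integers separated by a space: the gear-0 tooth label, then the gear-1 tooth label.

Answer: 1 6

Derivation:
Gear 0 (driver, T0=7): tooth at mesh = N mod T0
  78 = 11 * 7 + 1, so 78 mod 7 = 1
  gear 0 tooth = 1
Gear 1 (driven, T1=12): tooth at mesh = (-N) mod T1
  78 = 6 * 12 + 6, so 78 mod 12 = 6
  (-78) mod 12 = (-6) mod 12 = 12 - 6 = 6
Mesh after 78 steps: gear-0 tooth 1 meets gear-1 tooth 6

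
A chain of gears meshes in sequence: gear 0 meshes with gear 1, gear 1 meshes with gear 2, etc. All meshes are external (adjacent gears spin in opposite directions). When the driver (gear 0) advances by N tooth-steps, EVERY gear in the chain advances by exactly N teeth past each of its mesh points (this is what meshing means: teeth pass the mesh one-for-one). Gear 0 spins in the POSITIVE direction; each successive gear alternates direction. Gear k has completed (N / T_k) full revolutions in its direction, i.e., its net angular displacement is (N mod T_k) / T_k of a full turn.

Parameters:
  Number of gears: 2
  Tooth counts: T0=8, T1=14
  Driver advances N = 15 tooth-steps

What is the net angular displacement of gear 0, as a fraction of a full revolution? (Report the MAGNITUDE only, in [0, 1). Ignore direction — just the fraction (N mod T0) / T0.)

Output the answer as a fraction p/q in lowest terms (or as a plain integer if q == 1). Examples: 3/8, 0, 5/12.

Chain of 2 gears, tooth counts: [8, 14]
  gear 0: T0=8, direction=positive, advance = 15 mod 8 = 7 teeth = 7/8 turn
  gear 1: T1=14, direction=negative, advance = 15 mod 14 = 1 teeth = 1/14 turn
Gear 0: 15 mod 8 = 7
Fraction = 7 / 8 = 7/8 (gcd(7,8)=1) = 7/8

Answer: 7/8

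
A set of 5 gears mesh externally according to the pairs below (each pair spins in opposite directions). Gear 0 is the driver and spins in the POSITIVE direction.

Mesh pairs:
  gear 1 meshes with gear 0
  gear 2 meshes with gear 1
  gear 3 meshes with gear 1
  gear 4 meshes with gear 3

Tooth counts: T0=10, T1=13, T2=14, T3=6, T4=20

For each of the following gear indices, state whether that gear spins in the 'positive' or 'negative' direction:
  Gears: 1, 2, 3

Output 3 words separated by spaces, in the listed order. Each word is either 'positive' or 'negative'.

Answer: negative positive positive

Derivation:
Gear 0 (driver): positive (depth 0)
  gear 1: meshes with gear 0 -> depth 1 -> negative (opposite of gear 0)
  gear 2: meshes with gear 1 -> depth 2 -> positive (opposite of gear 1)
  gear 3: meshes with gear 1 -> depth 2 -> positive (opposite of gear 1)
  gear 4: meshes with gear 3 -> depth 3 -> negative (opposite of gear 3)
Queried indices 1, 2, 3 -> negative, positive, positive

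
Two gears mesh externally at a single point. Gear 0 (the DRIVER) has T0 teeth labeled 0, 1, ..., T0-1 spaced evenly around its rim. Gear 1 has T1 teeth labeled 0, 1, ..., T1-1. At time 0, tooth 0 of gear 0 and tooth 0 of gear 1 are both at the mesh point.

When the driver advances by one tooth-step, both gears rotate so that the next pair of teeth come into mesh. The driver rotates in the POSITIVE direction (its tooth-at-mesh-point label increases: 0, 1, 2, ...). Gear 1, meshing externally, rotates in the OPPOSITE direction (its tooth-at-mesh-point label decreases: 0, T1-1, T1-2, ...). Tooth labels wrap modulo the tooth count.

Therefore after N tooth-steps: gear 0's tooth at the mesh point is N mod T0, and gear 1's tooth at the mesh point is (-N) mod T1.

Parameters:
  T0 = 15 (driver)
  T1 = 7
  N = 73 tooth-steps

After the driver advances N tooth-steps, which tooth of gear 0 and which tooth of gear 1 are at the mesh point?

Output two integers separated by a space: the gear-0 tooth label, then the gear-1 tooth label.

Answer: 13 4

Derivation:
Gear 0 (driver, T0=15): tooth at mesh = N mod T0
  73 = 4 * 15 + 13, so 73 mod 15 = 13
  gear 0 tooth = 13
Gear 1 (driven, T1=7): tooth at mesh = (-N) mod T1
  73 = 10 * 7 + 3, so 73 mod 7 = 3
  (-73) mod 7 = (-3) mod 7 = 7 - 3 = 4
Mesh after 73 steps: gear-0 tooth 13 meets gear-1 tooth 4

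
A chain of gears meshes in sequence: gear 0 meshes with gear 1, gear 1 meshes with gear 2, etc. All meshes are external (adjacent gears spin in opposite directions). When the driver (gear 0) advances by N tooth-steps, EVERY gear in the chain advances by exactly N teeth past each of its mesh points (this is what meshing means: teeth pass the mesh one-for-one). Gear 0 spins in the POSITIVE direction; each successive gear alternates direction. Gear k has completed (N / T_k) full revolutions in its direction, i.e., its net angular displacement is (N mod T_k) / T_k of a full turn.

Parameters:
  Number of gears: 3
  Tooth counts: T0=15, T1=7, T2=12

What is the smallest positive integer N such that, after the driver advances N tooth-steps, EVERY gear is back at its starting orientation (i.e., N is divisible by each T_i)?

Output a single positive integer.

Gear k returns to start when N is a multiple of T_k.
All gears at start simultaneously when N is a common multiple of [15, 7, 12]; the smallest such N is lcm(15, 7, 12).
Start: lcm = T0 = 15
Fold in T1=7: gcd(15, 7) = 1; lcm(15, 7) = 15 * 7 / 1 = 105 / 1 = 105
Fold in T2=12: gcd(105, 12) = 3; lcm(105, 12) = 105 * 12 / 3 = 1260 / 3 = 420
Full cycle length = 420

Answer: 420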